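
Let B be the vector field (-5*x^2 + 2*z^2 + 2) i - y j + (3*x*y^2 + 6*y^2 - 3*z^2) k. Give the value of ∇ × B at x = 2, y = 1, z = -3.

(24, -15, 0)

(∇×B)₁ = ∂B₃/∂y − ∂B₂/∂z = 6*x*y + 12*y
(∇×B)₂ = ∂B₁/∂z − ∂B₃/∂x = -3*y^2 + 4*z
(∇×B)₃ = ∂B₂/∂x − ∂B₁/∂y = 0
∇×B = (6*x*y + 12*y, -3*y^2 + 4*z, 0)
At (2, 1, -3): (24, -15, 0).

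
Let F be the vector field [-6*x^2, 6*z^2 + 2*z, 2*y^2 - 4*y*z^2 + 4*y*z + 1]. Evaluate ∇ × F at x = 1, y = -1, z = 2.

(-38, 0, 0)

(∇×F)₁ = ∂F₃/∂y − ∂F₂/∂z = 4*y - 4*z^2 - 8*z - 2
(∇×F)₂ = ∂F₁/∂z − ∂F₃/∂x = 0
(∇×F)₃ = ∂F₂/∂x − ∂F₁/∂y = 0
∇×F = (4*y - 4*z^2 - 8*z - 2, 0, 0)
At (1, -1, 2): (-38, 0, 0).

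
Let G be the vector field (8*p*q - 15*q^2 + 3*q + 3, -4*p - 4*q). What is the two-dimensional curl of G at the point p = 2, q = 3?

∂G₂/∂p = -4
∂G₁/∂q = 8*p - 30*q + 3
Scalar curl = -8*p + 30*q - 7
At (2, 3): 67.

67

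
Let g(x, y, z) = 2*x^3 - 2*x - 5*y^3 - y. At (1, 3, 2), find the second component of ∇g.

-136

(∇g)_2 = ∂g/∂y = -15*y^2 - 1
At (1, 3, 2): -136.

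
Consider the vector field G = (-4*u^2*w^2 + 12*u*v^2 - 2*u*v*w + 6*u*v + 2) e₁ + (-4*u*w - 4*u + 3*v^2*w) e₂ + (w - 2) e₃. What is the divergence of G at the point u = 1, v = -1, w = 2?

-33

∂G₁/∂u = -8*u*w^2 + 12*v^2 - 2*v*w + 6*v
∂G₂/∂v = 6*v*w
∂G₃/∂w = 1
∇·G = -8*u*w^2 + 12*v^2 + 4*v*w + 6*v + 1
At (1, -1, 2): -33.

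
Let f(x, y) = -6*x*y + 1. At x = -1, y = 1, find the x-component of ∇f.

-6

(∇f)_1 = ∂f/∂x = -6*y
At (-1, 1): -6.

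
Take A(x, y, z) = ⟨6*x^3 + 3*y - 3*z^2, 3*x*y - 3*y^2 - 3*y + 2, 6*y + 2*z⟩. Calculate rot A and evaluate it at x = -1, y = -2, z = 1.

(6, -6, -9)

(∇×A)₁ = ∂A₃/∂y − ∂A₂/∂z = 6
(∇×A)₂ = ∂A₁/∂z − ∂A₃/∂x = -6*z
(∇×A)₃ = ∂A₂/∂x − ∂A₁/∂y = 3*y - 3
∇×A = (6, -6*z, 3*y - 3)
At (-1, -2, 1): (6, -6, -9).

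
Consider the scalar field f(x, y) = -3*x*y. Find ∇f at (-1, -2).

∂f/∂x = -3*y
∂f/∂y = -3*x
∇f = (-3*y, -3*x)
At (-1, -2): (6, 3).

(6, 3)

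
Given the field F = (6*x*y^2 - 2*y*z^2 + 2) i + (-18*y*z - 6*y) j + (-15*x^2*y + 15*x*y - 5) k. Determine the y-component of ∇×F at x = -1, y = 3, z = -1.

-123

(∇×F)_2 = ∂F₁/∂z − ∂F₃/∂x
= -4*y*z − (-30*x*y + 15*y)
= 30*x*y - 4*y*z - 15*y
At (-1, 3, -1): -123.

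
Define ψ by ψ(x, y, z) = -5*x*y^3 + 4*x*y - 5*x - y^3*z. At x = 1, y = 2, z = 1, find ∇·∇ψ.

-72

∂²ψ/∂x² = 0
∂²ψ/∂y² = -6*y*(5*x + z)
∂²ψ/∂z² = 0
∇²ψ = -30*x*y - 6*y*z
At (1, 2, 1): -72.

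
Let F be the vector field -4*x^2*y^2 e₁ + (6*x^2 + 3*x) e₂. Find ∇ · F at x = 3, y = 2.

-96

∂F₁/∂x = -8*x*y^2
∂F₂/∂y = 0
∇·F = -8*x*y^2
At (3, 2): -96.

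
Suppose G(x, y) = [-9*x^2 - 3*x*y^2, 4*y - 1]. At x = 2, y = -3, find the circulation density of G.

∂G₂/∂x = 0
∂G₁/∂y = -6*x*y
Scalar curl = 6*x*y
At (2, -3): -36.

-36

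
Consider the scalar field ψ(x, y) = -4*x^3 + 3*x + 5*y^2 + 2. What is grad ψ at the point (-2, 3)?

∂ψ/∂x = -12*x^2 + 3
∂ψ/∂y = 10*y
∇ψ = (-12*x^2 + 3, 10*y)
At (-2, 3): (-45, 30).

(-45, 30)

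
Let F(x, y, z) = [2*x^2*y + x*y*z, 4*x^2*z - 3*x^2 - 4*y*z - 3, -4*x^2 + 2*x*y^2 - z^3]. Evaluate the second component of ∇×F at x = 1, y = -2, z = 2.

(∇×F)_2 = ∂F₁/∂z − ∂F₃/∂x
= x*y − (-8*x + 2*y^2)
= x*y + 8*x - 2*y^2
At (1, -2, 2): -2.

-2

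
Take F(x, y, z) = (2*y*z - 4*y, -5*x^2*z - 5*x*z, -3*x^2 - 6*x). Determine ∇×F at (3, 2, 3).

(∇×F)₁ = ∂F₃/∂y − ∂F₂/∂z = 5*x^2 + 5*x
(∇×F)₂ = ∂F₁/∂z − ∂F₃/∂x = 6*x + 2*y + 6
(∇×F)₃ = ∂F₂/∂x − ∂F₁/∂y = -10*x*z - 7*z + 4
∇×F = (5*x^2 + 5*x, 6*x + 2*y + 6, -10*x*z - 7*z + 4)
At (3, 2, 3): (60, 28, -107).

(60, 28, -107)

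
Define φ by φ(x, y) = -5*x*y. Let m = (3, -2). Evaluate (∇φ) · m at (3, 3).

∂φ/∂x = -5*y
∂φ/∂y = -5*x
∇φ at (3, 3) = (-15, -15)
∇φ · m = (-15)(3) + (-15)(-2) = -15

-15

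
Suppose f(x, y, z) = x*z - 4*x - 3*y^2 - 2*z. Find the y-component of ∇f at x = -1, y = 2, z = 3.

(∇f)_2 = ∂f/∂y = -6*y
At (-1, 2, 3): -12.

-12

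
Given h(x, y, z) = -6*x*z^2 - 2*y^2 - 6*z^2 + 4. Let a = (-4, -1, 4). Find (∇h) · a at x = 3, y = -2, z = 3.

-368

∂h/∂x = -6*z^2
∂h/∂y = -4*y
∂h/∂z = -12*x*z - 12*z
∇h at (3, -2, 3) = (-54, 8, -144)
∇h · a = (-54)(-4) + (8)(-1) + (-144)(4) = -368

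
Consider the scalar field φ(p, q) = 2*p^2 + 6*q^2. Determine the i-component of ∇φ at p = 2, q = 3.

(∇φ)_1 = ∂φ/∂p = 4*p
At (2, 3): 8.

8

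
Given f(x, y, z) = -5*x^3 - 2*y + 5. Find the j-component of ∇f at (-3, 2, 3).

-2

(∇f)_2 = ∂f/∂y = -2
At (-3, 2, 3): -2.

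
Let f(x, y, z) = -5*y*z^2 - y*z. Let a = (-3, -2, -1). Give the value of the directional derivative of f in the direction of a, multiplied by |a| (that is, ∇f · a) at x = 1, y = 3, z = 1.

45

∂f/∂x = 0
∂f/∂y = -5*z^2 - z
∂f/∂z = -10*y*z - y
∇f at (1, 3, 1) = (0, -6, -33)
∇f · a = (0)(-3) + (-6)(-2) + (-33)(-1) = 45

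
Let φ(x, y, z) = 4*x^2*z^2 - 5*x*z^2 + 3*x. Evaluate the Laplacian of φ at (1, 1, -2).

∂²φ/∂x² = 8*z^2
∂²φ/∂y² = 0
∂²φ/∂z² = 2*x*(4*x - 5)
∇²φ = 8*x^2 - 10*x + 8*z^2
At (1, 1, -2): 30.

30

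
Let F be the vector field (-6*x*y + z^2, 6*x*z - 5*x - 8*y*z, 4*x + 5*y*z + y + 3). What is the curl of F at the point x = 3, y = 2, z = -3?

(-16, -10, -5)

(∇×F)₁ = ∂F₃/∂y − ∂F₂/∂z = -6*x + 8*y + 5*z + 1
(∇×F)₂ = ∂F₁/∂z − ∂F₃/∂x = 2*z - 4
(∇×F)₃ = ∂F₂/∂x − ∂F₁/∂y = 6*x + 6*z - 5
∇×F = (-6*x + 8*y + 5*z + 1, 2*z - 4, 6*x + 6*z - 5)
At (3, 2, -3): (-16, -10, -5).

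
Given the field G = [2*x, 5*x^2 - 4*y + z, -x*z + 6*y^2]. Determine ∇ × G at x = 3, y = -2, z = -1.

(∇×G)₁ = ∂G₃/∂y − ∂G₂/∂z = 12*y - 1
(∇×G)₂ = ∂G₁/∂z − ∂G₃/∂x = z
(∇×G)₃ = ∂G₂/∂x − ∂G₁/∂y = 10*x
∇×G = (12*y - 1, z, 10*x)
At (3, -2, -1): (-25, -1, 30).

(-25, -1, 30)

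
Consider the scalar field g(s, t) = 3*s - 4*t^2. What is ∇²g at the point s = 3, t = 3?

∂²g/∂s² = 0
∂²g/∂t² = -8
∇²g = -8
At (3, 3): -8.

-8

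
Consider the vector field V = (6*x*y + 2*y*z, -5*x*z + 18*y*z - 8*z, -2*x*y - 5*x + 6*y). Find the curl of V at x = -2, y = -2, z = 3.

(44, -3, -9)

(∇×V)₁ = ∂V₃/∂y − ∂V₂/∂z = 3*x - 18*y + 14
(∇×V)₂ = ∂V₁/∂z − ∂V₃/∂x = 4*y + 5
(∇×V)₃ = ∂V₂/∂x − ∂V₁/∂y = -6*x - 7*z
∇×V = (3*x - 18*y + 14, 4*y + 5, -6*x - 7*z)
At (-2, -2, 3): (44, -3, -9).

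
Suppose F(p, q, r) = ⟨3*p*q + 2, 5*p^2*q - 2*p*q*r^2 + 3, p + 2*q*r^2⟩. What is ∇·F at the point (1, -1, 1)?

-4

∂F₁/∂p = 3*q
∂F₂/∂q = 5*p^2 - 2*p*r^2
∂F₃/∂r = 4*q*r
∇·F = 5*p^2 - 2*p*r^2 + 4*q*r + 3*q
At (1, -1, 1): -4.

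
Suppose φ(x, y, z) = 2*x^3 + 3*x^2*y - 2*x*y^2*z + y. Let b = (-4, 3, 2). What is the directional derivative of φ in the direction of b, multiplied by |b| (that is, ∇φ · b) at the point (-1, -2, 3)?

-20

∂φ/∂x = 6*x^2 + 6*x*y - 2*y^2*z
∂φ/∂y = 3*x^2 - 4*x*y*z + 1
∂φ/∂z = -2*x*y^2
∇φ at (-1, -2, 3) = (-6, -20, 8)
∇φ · b = (-6)(-4) + (-20)(3) + (8)(2) = -20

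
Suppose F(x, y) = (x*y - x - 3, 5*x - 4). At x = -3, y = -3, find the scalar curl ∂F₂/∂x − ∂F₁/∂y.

8

∂F₂/∂x = 5
∂F₁/∂y = x
Scalar curl = -x + 5
At (-3, -3): 8.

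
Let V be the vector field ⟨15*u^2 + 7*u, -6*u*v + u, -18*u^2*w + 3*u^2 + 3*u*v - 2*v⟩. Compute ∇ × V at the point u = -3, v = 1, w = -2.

(∇×V)₁ = ∂V₃/∂v − ∂V₂/∂w = 3*u - 2
(∇×V)₂ = ∂V₁/∂w − ∂V₃/∂u = 36*u*w - 6*u - 3*v
(∇×V)₃ = ∂V₂/∂u − ∂V₁/∂v = -6*v + 1
∇×V = (3*u - 2, 36*u*w - 6*u - 3*v, -6*v + 1)
At (-3, 1, -2): (-11, 231, -5).

(-11, 231, -5)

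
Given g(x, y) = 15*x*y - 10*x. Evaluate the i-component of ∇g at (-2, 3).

(∇g)_1 = ∂g/∂x = 15*y - 10
At (-2, 3): 35.

35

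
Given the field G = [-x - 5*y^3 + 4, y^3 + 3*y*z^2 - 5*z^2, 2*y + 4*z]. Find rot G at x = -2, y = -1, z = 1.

(∇×G)₁ = ∂G₃/∂y − ∂G₂/∂z = -6*y*z + 10*z + 2
(∇×G)₂ = ∂G₁/∂z − ∂G₃/∂x = 0
(∇×G)₃ = ∂G₂/∂x − ∂G₁/∂y = 15*y^2
∇×G = (-6*y*z + 10*z + 2, 0, 15*y^2)
At (-2, -1, 1): (18, 0, 15).

(18, 0, 15)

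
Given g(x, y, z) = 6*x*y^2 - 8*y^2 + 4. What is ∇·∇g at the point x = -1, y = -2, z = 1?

∂²g/∂x² = 0
∂²g/∂y² = 4*(3*x - 4)
∂²g/∂z² = 0
∇²g = 12*x - 16
At (-1, -2, 1): -28.

-28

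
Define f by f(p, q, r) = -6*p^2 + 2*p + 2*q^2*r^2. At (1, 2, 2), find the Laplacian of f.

∂²f/∂p² = -12
∂²f/∂q² = 4*r^2
∂²f/∂r² = 4*q^2
∇²f = 4*q^2 + 4*r^2 - 12
At (1, 2, 2): 20.

20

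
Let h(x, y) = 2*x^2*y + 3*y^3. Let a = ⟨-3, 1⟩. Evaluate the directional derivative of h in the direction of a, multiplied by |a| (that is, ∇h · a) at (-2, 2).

∂h/∂x = 4*x*y
∂h/∂y = 2*x^2 + 9*y^2
∇h at (-2, 2) = (-16, 44)
∇h · a = (-16)(-3) + (44)(1) = 92

92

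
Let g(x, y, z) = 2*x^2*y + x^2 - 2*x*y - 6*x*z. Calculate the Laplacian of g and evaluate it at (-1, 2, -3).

∂²g/∂x² = 2*(2*y + 1)
∂²g/∂y² = 0
∂²g/∂z² = 0
∇²g = 4*y + 2
At (-1, 2, -3): 10.

10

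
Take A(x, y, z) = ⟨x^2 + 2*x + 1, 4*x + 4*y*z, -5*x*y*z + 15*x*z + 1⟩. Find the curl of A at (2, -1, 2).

(∇×A)₁ = ∂A₃/∂y − ∂A₂/∂z = -5*x*z - 4*y
(∇×A)₂ = ∂A₁/∂z − ∂A₃/∂x = 5*y*z - 15*z
(∇×A)₃ = ∂A₂/∂x − ∂A₁/∂y = 4
∇×A = (-5*x*z - 4*y, 5*y*z - 15*z, 4)
At (2, -1, 2): (-16, -40, 4).

(-16, -40, 4)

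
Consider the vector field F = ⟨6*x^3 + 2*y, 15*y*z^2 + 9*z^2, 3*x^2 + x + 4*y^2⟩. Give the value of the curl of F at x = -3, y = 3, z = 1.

(-84, 17, -2)

(∇×F)₁ = ∂F₃/∂y − ∂F₂/∂z = -30*y*z + 8*y - 18*z
(∇×F)₂ = ∂F₁/∂z − ∂F₃/∂x = -6*x - 1
(∇×F)₃ = ∂F₂/∂x − ∂F₁/∂y = -2
∇×F = (-30*y*z + 8*y - 18*z, -6*x - 1, -2)
At (-3, 3, 1): (-84, 17, -2).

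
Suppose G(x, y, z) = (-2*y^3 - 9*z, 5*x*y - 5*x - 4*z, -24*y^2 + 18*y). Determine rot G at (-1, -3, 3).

(∇×G)₁ = ∂G₃/∂y − ∂G₂/∂z = -48*y + 22
(∇×G)₂ = ∂G₁/∂z − ∂G₃/∂x = -9
(∇×G)₃ = ∂G₂/∂x − ∂G₁/∂y = 6*y^2 + 5*y - 5
∇×G = (-48*y + 22, -9, 6*y^2 + 5*y - 5)
At (-1, -3, 3): (166, -9, 34).

(166, -9, 34)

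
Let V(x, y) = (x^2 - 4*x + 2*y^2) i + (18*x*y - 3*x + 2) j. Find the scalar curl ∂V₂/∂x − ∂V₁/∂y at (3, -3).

-45

∂V₂/∂x = 18*y - 3
∂V₁/∂y = 4*y
Scalar curl = 14*y - 3
At (3, -3): -45.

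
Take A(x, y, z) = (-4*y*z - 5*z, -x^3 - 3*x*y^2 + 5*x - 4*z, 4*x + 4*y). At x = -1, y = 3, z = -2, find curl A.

(∇×A)₁ = ∂A₃/∂y − ∂A₂/∂z = 8
(∇×A)₂ = ∂A₁/∂z − ∂A₃/∂x = -4*y - 9
(∇×A)₃ = ∂A₂/∂x − ∂A₁/∂y = -3*x^2 - 3*y^2 + 4*z + 5
∇×A = (8, -4*y - 9, -3*x^2 - 3*y^2 + 4*z + 5)
At (-1, 3, -2): (8, -21, -33).

(8, -21, -33)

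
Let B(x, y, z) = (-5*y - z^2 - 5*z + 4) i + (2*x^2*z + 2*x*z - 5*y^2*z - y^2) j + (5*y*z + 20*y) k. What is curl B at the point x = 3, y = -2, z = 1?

(∇×B)₁ = ∂B₃/∂y − ∂B₂/∂z = -2*x^2 - 2*x + 5*y^2 + 5*z + 20
(∇×B)₂ = ∂B₁/∂z − ∂B₃/∂x = -2*z - 5
(∇×B)₃ = ∂B₂/∂x − ∂B₁/∂y = 4*x*z + 2*z + 5
∇×B = (-2*x^2 - 2*x + 5*y^2 + 5*z + 20, -2*z - 5, 4*x*z + 2*z + 5)
At (3, -2, 1): (21, -7, 19).

(21, -7, 19)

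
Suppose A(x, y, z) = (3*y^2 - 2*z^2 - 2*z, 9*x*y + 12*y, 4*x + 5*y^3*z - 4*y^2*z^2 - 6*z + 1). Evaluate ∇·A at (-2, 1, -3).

17

∂A₁/∂x = 0
∂A₂/∂y = 9*x + 12
∂A₃/∂z = 5*y^3 - 8*y^2*z - 6
∇·A = 9*x + 5*y^3 - 8*y^2*z + 6
At (-2, 1, -3): 17.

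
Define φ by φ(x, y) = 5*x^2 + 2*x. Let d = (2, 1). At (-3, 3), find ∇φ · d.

-56

∂φ/∂x = 10*x + 2
∂φ/∂y = 0
∇φ at (-3, 3) = (-28, 0)
∇φ · d = (-28)(2) + (0)(1) = -56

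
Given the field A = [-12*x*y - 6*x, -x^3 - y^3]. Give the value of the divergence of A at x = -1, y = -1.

3

∂A₁/∂x = -12*y - 6
∂A₂/∂y = -3*y^2
∇·A = -3*y^2 - 12*y - 6
At (-1, -1): 3.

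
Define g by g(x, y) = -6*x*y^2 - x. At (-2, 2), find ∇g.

(-25, 48)

∂g/∂x = -6*y^2 - 1
∂g/∂y = -12*x*y
∇g = (-6*y^2 - 1, -12*x*y)
At (-2, 2): (-25, 48).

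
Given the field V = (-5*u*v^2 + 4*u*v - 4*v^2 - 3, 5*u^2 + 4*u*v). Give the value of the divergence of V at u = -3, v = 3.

∂V₁/∂u = -5*v^2 + 4*v
∂V₂/∂v = 4*u
∇·V = 4*u - 5*v^2 + 4*v
At (-3, 3): -45.

-45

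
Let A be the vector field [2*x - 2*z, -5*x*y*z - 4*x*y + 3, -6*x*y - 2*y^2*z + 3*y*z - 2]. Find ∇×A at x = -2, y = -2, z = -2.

(∇×A)₁ = ∂A₃/∂y − ∂A₂/∂z = 5*x*y - 6*x - 4*y*z + 3*z
(∇×A)₂ = ∂A₁/∂z − ∂A₃/∂x = 6*y - 2
(∇×A)₃ = ∂A₂/∂x − ∂A₁/∂y = -5*y*z - 4*y
∇×A = (5*x*y - 6*x - 4*y*z + 3*z, 6*y - 2, -5*y*z - 4*y)
At (-2, -2, -2): (10, -14, -12).

(10, -14, -12)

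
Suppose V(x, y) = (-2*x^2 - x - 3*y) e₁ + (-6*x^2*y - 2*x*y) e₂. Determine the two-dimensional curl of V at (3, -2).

∂V₂/∂x = -12*x*y - 2*y
∂V₁/∂y = -3
Scalar curl = -12*x*y - 2*y + 3
At (3, -2): 79.

79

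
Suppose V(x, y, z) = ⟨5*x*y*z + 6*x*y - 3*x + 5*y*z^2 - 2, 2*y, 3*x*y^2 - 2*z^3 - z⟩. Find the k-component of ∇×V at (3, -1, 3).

-108

(∇×V)_3 = ∂V₂/∂x − ∂V₁/∂y
= 0 − (5*x*z + 6*x + 5*z^2)
= -5*x*z - 6*x - 5*z^2
At (3, -1, 3): -108.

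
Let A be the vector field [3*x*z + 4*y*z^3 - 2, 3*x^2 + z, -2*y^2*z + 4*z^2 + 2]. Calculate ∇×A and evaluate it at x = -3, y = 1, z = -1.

(3, 3, -14)

(∇×A)₁ = ∂A₃/∂y − ∂A₂/∂z = -4*y*z - 1
(∇×A)₂ = ∂A₁/∂z − ∂A₃/∂x = 3*x + 12*y*z^2
(∇×A)₃ = ∂A₂/∂x − ∂A₁/∂y = 6*x - 4*z^3
∇×A = (-4*y*z - 1, 3*x + 12*y*z^2, 6*x - 4*z^3)
At (-3, 1, -1): (3, 3, -14).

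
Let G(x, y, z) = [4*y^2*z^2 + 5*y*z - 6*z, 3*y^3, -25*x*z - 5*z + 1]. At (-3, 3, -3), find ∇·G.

151

∂G₁/∂x = 0
∂G₂/∂y = 9*y^2
∂G₃/∂z = -25*x - 5
∇·G = -25*x + 9*y^2 - 5
At (-3, 3, -3): 151.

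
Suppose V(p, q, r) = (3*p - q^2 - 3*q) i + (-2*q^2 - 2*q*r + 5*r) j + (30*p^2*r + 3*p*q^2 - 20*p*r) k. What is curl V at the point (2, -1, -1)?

(∇×V)₁ = ∂V₃/∂q − ∂V₂/∂r = 6*p*q + 2*q - 5
(∇×V)₂ = ∂V₁/∂r − ∂V₃/∂p = -60*p*r - 3*q^2 + 20*r
(∇×V)₃ = ∂V₂/∂p − ∂V₁/∂q = 2*q + 3
∇×V = (6*p*q + 2*q - 5, -60*p*r - 3*q^2 + 20*r, 2*q + 3)
At (2, -1, -1): (-19, 97, 1).

(-19, 97, 1)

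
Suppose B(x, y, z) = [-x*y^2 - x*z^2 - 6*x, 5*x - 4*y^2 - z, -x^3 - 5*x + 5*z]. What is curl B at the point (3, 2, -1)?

(∇×B)₁ = ∂B₃/∂y − ∂B₂/∂z = 1
(∇×B)₂ = ∂B₁/∂z − ∂B₃/∂x = 3*x^2 - 2*x*z + 5
(∇×B)₃ = ∂B₂/∂x − ∂B₁/∂y = 2*x*y + 5
∇×B = (1, 3*x^2 - 2*x*z + 5, 2*x*y + 5)
At (3, 2, -1): (1, 38, 17).

(1, 38, 17)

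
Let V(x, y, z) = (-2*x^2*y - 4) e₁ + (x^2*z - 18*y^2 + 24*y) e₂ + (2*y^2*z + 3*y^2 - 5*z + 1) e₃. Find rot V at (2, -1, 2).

(∇×V)₁ = ∂V₃/∂y − ∂V₂/∂z = -x^2 + 4*y*z + 6*y
(∇×V)₂ = ∂V₁/∂z − ∂V₃/∂x = 0
(∇×V)₃ = ∂V₂/∂x − ∂V₁/∂y = 2*x^2 + 2*x*z
∇×V = (-x^2 + 4*y*z + 6*y, 0, 2*x^2 + 2*x*z)
At (2, -1, 2): (-18, 0, 16).

(-18, 0, 16)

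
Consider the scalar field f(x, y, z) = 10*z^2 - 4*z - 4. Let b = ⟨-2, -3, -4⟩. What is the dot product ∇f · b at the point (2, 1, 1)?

∂f/∂x = 0
∂f/∂y = 0
∂f/∂z = 20*z - 4
∇f at (2, 1, 1) = (0, 0, 16)
∇f · b = (0)(-2) + (0)(-3) + (16)(-4) = -64

-64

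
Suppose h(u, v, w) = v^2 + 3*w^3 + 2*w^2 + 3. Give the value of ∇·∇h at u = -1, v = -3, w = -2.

∂²h/∂u² = 0
∂²h/∂v² = 2
∂²h/∂w² = 2*(9*w + 2)
∇²h = 18*w + 6
At (-1, -3, -2): -30.

-30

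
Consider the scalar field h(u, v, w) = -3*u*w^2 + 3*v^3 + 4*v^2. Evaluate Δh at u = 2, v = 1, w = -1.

14

∂²h/∂u² = 0
∂²h/∂v² = 2*(9*v + 4)
∂²h/∂w² = -6*u
∇²h = -6*u + 18*v + 8
At (2, 1, -1): 14.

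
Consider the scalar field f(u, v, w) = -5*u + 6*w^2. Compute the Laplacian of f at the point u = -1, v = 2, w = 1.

∂²f/∂u² = 0
∂²f/∂v² = 0
∂²f/∂w² = 12
∇²f = 12
At (-1, 2, 1): 12.

12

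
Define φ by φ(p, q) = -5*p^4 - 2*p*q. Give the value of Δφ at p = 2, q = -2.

-240

∂²φ/∂p² = -60*p^2
∂²φ/∂q² = 0
∇²φ = -60*p^2
At (2, -2): -240.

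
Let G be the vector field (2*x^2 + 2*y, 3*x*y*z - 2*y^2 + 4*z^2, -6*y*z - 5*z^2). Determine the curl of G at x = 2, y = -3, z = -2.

(46, 0, 16)

(∇×G)₁ = ∂G₃/∂y − ∂G₂/∂z = -3*x*y - 14*z
(∇×G)₂ = ∂G₁/∂z − ∂G₃/∂x = 0
(∇×G)₃ = ∂G₂/∂x − ∂G₁/∂y = 3*y*z - 2
∇×G = (-3*x*y - 14*z, 0, 3*y*z - 2)
At (2, -3, -2): (46, 0, 16).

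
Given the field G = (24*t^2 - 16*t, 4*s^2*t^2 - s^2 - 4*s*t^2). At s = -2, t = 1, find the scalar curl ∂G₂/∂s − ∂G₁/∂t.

-48

∂G₂/∂s = 8*s*t^2 - 2*s - 4*t^2
∂G₁/∂t = 48*t - 16
Scalar curl = 8*s*t^2 - 2*s - 4*t^2 - 48*t + 16
At (-2, 1): -48.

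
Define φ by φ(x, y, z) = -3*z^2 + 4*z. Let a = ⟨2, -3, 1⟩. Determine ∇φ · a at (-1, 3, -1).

10

∂φ/∂x = 0
∂φ/∂y = 0
∂φ/∂z = -6*z + 4
∇φ at (-1, 3, -1) = (0, 0, 10)
∇φ · a = (0)(2) + (0)(-3) + (10)(1) = 10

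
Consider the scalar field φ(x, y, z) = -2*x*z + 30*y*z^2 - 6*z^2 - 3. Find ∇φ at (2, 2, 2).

∂φ/∂x = -2*z
∂φ/∂y = 30*z^2
∂φ/∂z = -2*x + 60*y*z - 12*z
∇φ = (-2*z, 30*z^2, -2*x + 60*y*z - 12*z)
At (2, 2, 2): (-4, 120, 212).

(-4, 120, 212)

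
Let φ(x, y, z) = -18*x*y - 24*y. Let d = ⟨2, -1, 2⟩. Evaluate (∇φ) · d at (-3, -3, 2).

∂φ/∂x = -18*y
∂φ/∂y = -18*x - 24
∂φ/∂z = 0
∇φ at (-3, -3, 2) = (54, 30, 0)
∇φ · d = (54)(2) + (30)(-1) + (0)(2) = 78

78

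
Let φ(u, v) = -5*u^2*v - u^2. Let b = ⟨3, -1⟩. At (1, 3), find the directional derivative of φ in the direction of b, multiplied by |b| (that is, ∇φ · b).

-91

∂φ/∂u = -10*u*v - 2*u
∂φ/∂v = -5*u^2
∇φ at (1, 3) = (-32, -5)
∇φ · b = (-32)(3) + (-5)(-1) = -91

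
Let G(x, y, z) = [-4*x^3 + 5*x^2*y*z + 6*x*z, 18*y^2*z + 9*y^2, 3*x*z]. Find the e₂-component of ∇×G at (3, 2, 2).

(∇×G)_2 = ∂G₁/∂z − ∂G₃/∂x
= 5*x^2*y + 6*x − (3*z)
= 5*x^2*y + 6*x - 3*z
At (3, 2, 2): 102.

102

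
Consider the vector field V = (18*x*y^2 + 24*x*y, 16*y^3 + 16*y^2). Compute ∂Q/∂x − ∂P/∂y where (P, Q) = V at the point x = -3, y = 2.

∂V₂/∂x = 0
∂V₁/∂y = 36*x*y + 24*x
Scalar curl = -36*x*y - 24*x
At (-3, 2): 288.

288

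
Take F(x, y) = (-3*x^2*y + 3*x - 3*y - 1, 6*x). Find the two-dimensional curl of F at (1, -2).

∂F₂/∂x = 6
∂F₁/∂y = -3*x^2 - 3
Scalar curl = 3*x^2 + 9
At (1, -2): 12.

12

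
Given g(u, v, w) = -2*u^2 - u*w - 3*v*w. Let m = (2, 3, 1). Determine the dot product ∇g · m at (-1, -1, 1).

1

∂g/∂u = -4*u - w
∂g/∂v = -3*w
∂g/∂w = -u - 3*v
∇g at (-1, -1, 1) = (3, -3, 4)
∇g · m = (3)(2) + (-3)(3) + (4)(1) = 1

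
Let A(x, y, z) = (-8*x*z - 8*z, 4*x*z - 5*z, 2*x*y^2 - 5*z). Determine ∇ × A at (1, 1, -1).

(∇×A)₁ = ∂A₃/∂y − ∂A₂/∂z = 4*x*y - 4*x + 5
(∇×A)₂ = ∂A₁/∂z − ∂A₃/∂x = -8*x - 2*y^2 - 8
(∇×A)₃ = ∂A₂/∂x − ∂A₁/∂y = 4*z
∇×A = (4*x*y - 4*x + 5, -8*x - 2*y^2 - 8, 4*z)
At (1, 1, -1): (5, -18, -4).

(5, -18, -4)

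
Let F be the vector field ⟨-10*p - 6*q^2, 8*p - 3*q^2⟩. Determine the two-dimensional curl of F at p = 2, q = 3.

∂F₂/∂p = 8
∂F₁/∂q = -12*q
Scalar curl = 12*q + 8
At (2, 3): 44.

44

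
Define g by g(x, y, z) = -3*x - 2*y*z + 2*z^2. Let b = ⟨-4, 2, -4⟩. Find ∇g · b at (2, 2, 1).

∂g/∂x = -3
∂g/∂y = -2*z
∂g/∂z = -2*y + 4*z
∇g at (2, 2, 1) = (-3, -2, 0)
∇g · b = (-3)(-4) + (-2)(2) + (0)(-4) = 8

8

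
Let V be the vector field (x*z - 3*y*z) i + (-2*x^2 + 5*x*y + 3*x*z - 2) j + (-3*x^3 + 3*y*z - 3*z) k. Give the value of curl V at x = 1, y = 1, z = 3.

(6, 7, 19)

(∇×V)₁ = ∂V₃/∂y − ∂V₂/∂z = -3*x + 3*z
(∇×V)₂ = ∂V₁/∂z − ∂V₃/∂x = 9*x^2 + x - 3*y
(∇×V)₃ = ∂V₂/∂x − ∂V₁/∂y = -4*x + 5*y + 6*z
∇×V = (-3*x + 3*z, 9*x^2 + x - 3*y, -4*x + 5*y + 6*z)
At (1, 1, 3): (6, 7, 19).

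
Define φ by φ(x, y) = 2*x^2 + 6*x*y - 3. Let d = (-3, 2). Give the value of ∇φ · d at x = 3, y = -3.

∂φ/∂x = 4*x + 6*y
∂φ/∂y = 6*x
∇φ at (3, -3) = (-6, 18)
∇φ · d = (-6)(-3) + (18)(2) = 54

54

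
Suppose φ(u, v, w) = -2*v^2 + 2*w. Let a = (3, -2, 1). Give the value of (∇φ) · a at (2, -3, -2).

∂φ/∂u = 0
∂φ/∂v = -4*v
∂φ/∂w = 2
∇φ at (2, -3, -2) = (0, 12, 2)
∇φ · a = (0)(3) + (12)(-2) + (2)(1) = -22

-22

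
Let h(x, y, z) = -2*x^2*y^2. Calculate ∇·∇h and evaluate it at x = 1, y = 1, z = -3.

∂²h/∂x² = -4*y^2
∂²h/∂y² = -4*x^2
∂²h/∂z² = 0
∇²h = -4*x^2 - 4*y^2
At (1, 1, -3): -8.

-8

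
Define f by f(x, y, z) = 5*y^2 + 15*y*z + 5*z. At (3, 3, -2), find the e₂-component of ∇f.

(∇f)_2 = ∂f/∂y = 10*y + 15*z
At (3, 3, -2): 0.

0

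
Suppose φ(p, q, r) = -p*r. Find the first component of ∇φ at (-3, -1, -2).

2

(∇φ)_1 = ∂φ/∂p = -r
At (-3, -1, -2): 2.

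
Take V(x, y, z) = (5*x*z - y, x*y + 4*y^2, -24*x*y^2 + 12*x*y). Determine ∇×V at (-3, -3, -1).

(∇×V)₁ = ∂V₃/∂y − ∂V₂/∂z = -48*x*y + 12*x
(∇×V)₂ = ∂V₁/∂z − ∂V₃/∂x = 5*x + 24*y^2 - 12*y
(∇×V)₃ = ∂V₂/∂x − ∂V₁/∂y = y + 1
∇×V = (-48*x*y + 12*x, 5*x + 24*y^2 - 12*y, y + 1)
At (-3, -3, -1): (-468, 237, -2).

(-468, 237, -2)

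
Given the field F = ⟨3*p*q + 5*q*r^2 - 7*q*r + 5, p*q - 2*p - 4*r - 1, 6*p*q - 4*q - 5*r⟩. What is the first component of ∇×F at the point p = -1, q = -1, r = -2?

(∇×F)_1 = ∂F₃/∂q − ∂F₂/∂r
= 6*p - 4 − (-4)
= 6*p
At (-1, -1, -2): -6.

-6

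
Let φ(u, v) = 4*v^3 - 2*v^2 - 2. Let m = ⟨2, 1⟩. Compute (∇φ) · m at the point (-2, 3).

96

∂φ/∂u = 0
∂φ/∂v = 12*v^2 - 4*v
∇φ at (-2, 3) = (0, 96)
∇φ · m = (0)(2) + (96)(1) = 96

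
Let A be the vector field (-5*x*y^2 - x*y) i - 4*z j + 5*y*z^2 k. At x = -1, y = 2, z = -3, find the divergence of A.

-82

∂A₁/∂x = -5*y^2 - y
∂A₂/∂y = 0
∂A₃/∂z = 10*y*z
∇·A = -5*y^2 + 10*y*z - y
At (-1, 2, -3): -82.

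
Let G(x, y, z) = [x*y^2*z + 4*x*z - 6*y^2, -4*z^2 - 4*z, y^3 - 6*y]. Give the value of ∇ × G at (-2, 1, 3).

(∇×G)₁ = ∂G₃/∂y − ∂G₂/∂z = 3*y^2 + 8*z - 2
(∇×G)₂ = ∂G₁/∂z − ∂G₃/∂x = x*y^2 + 4*x
(∇×G)₃ = ∂G₂/∂x − ∂G₁/∂y = -2*x*y*z + 12*y
∇×G = (3*y^2 + 8*z - 2, x*y^2 + 4*x, -2*x*y*z + 12*y)
At (-2, 1, 3): (25, -10, 24).

(25, -10, 24)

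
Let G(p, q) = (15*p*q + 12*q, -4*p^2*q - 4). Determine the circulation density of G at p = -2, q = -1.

∂G₂/∂p = -8*p*q
∂G₁/∂q = 15*p + 12
Scalar curl = -8*p*q - 15*p - 12
At (-2, -1): 2.

2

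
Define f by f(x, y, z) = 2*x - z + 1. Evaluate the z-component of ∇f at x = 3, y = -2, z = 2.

(∇f)_3 = ∂f/∂z = -1
At (3, -2, 2): -1.

-1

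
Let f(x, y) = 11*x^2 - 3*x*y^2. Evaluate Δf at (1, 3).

∂²f/∂x² = 22
∂²f/∂y² = -6*x
∇²f = -6*x + 22
At (1, 3): 16.

16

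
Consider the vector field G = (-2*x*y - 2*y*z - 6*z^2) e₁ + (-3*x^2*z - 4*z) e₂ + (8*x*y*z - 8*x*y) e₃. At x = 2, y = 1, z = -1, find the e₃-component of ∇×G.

14

(∇×G)_3 = ∂G₂/∂x − ∂G₁/∂y
= -6*x*z − (-2*x - 2*z)
= -6*x*z + 2*x + 2*z
At (2, 1, -1): 14.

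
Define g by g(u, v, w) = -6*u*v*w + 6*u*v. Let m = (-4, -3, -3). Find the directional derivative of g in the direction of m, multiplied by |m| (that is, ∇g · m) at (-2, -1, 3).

∂g/∂u = -6*v*w + 6*v
∂g/∂v = -6*u*w + 6*u
∂g/∂w = -6*u*v
∇g at (-2, -1, 3) = (12, 24, -12)
∇g · m = (12)(-4) + (24)(-3) + (-12)(-3) = -84

-84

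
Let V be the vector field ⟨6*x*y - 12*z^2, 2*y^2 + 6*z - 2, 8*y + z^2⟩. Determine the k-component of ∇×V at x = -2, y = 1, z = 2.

(∇×V)_3 = ∂V₂/∂x − ∂V₁/∂y
= 0 − (6*x)
= -6*x
At (-2, 1, 2): 12.

12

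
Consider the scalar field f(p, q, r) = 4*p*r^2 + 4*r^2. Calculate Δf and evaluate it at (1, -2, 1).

16

∂²f/∂p² = 0
∂²f/∂q² = 0
∂²f/∂r² = 8*(p + 1)
∇²f = 8*p + 8
At (1, -2, 1): 16.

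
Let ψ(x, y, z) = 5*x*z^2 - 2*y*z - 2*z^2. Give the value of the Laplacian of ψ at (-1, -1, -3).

-14

∂²ψ/∂x² = 0
∂²ψ/∂y² = 0
∂²ψ/∂z² = 2*(5*x - 2)
∇²ψ = 10*x - 4
At (-1, -1, -3): -14.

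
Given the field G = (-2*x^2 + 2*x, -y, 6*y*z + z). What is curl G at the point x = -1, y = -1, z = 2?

(12, 0, 0)

(∇×G)₁ = ∂G₃/∂y − ∂G₂/∂z = 6*z
(∇×G)₂ = ∂G₁/∂z − ∂G₃/∂x = 0
(∇×G)₃ = ∂G₂/∂x − ∂G₁/∂y = 0
∇×G = (6*z, 0, 0)
At (-1, -1, 2): (12, 0, 0).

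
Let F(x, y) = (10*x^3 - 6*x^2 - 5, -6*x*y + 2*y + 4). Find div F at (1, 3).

∂F₁/∂x = 30*x^2 - 12*x
∂F₂/∂y = -6*x + 2
∇·F = 30*x^2 - 18*x + 2
At (1, 3): 14.

14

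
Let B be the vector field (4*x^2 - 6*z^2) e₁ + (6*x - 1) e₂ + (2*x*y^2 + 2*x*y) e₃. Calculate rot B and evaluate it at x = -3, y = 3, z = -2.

(-42, 0, 6)

(∇×B)₁ = ∂B₃/∂y − ∂B₂/∂z = 4*x*y + 2*x
(∇×B)₂ = ∂B₁/∂z − ∂B₃/∂x = -2*y^2 - 2*y - 12*z
(∇×B)₃ = ∂B₂/∂x − ∂B₁/∂y = 6
∇×B = (4*x*y + 2*x, -2*y^2 - 2*y - 12*z, 6)
At (-3, 3, -2): (-42, 0, 6).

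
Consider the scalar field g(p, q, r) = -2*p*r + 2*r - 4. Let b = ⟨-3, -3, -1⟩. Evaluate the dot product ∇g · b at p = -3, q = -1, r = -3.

-26

∂g/∂p = -2*r
∂g/∂q = 0
∂g/∂r = -2*p + 2
∇g at (-3, -1, -3) = (6, 0, 8)
∇g · b = (6)(-3) + (0)(-3) + (8)(-1) = -26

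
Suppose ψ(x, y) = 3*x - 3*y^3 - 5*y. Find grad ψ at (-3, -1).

(3, -14)

∂ψ/∂x = 3
∂ψ/∂y = -9*y^2 - 5
∇ψ = (3, -9*y^2 - 5)
At (-3, -1): (3, -14).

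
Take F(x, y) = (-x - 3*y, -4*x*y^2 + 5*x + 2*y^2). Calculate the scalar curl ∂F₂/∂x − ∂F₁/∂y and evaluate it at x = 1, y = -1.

∂F₂/∂x = -4*y^2 + 5
∂F₁/∂y = -3
Scalar curl = -4*y^2 + 8
At (1, -1): 4.

4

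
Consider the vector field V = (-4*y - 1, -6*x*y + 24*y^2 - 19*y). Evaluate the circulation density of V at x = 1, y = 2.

∂V₂/∂x = -6*y
∂V₁/∂y = -4
Scalar curl = -6*y + 4
At (1, 2): -8.

-8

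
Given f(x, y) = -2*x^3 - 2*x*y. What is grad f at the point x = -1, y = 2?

∂f/∂x = -6*x^2 - 2*y
∂f/∂y = -2*x
∇f = (-6*x^2 - 2*y, -2*x)
At (-1, 2): (-10, 2).

(-10, 2)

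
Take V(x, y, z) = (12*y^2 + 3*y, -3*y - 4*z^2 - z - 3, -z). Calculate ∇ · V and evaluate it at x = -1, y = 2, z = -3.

∂V₁/∂x = 0
∂V₂/∂y = -3
∂V₃/∂z = -1
∇·V = -4
At (-1, 2, -3): -4.

-4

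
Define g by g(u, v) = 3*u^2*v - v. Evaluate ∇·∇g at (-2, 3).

∂²g/∂u² = 6*v
∂²g/∂v² = 0
∇²g = 6*v
At (-2, 3): 18.

18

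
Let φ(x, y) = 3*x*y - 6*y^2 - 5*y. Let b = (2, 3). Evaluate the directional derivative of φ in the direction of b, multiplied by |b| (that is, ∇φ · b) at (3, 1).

∂φ/∂x = 3*y
∂φ/∂y = 3*x - 12*y - 5
∇φ at (3, 1) = (3, -8)
∇φ · b = (3)(2) + (-8)(3) = -18

-18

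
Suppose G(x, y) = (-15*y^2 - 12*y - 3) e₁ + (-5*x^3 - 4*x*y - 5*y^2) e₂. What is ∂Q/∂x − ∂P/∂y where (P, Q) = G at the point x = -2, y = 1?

-22

∂G₂/∂x = -15*x^2 - 4*y
∂G₁/∂y = -30*y - 12
Scalar curl = -15*x^2 + 26*y + 12
At (-2, 1): -22.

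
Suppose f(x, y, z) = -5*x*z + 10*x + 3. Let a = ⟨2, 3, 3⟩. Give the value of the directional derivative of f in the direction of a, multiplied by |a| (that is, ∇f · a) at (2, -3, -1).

0

∂f/∂x = -5*z + 10
∂f/∂y = 0
∂f/∂z = -5*x
∇f at (2, -3, -1) = (15, 0, -10)
∇f · a = (15)(2) + (0)(3) + (-10)(3) = 0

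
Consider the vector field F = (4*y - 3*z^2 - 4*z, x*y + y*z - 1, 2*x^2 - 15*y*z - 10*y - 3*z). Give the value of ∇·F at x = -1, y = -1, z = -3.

8

∂F₁/∂x = 0
∂F₂/∂y = x + z
∂F₃/∂z = -15*y - 3
∇·F = x - 15*y + z - 3
At (-1, -1, -3): 8.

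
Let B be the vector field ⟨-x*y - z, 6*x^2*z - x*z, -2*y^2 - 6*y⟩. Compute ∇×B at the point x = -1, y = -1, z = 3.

(∇×B)₁ = ∂B₃/∂y − ∂B₂/∂z = -6*x^2 + x - 4*y - 6
(∇×B)₂ = ∂B₁/∂z − ∂B₃/∂x = -1
(∇×B)₃ = ∂B₂/∂x − ∂B₁/∂y = 12*x*z + x - z
∇×B = (-6*x^2 + x - 4*y - 6, -1, 12*x*z + x - z)
At (-1, -1, 3): (-9, -1, -40).

(-9, -1, -40)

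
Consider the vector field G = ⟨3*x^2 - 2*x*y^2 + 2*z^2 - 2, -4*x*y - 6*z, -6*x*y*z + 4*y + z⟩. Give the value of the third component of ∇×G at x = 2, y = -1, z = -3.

(∇×G)_3 = ∂G₂/∂x − ∂G₁/∂y
= -4*y − (-4*x*y)
= 4*x*y - 4*y
At (2, -1, -3): -4.

-4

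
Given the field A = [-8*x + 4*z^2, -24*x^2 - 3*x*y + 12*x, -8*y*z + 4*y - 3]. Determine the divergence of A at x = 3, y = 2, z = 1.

∂A₁/∂x = -8
∂A₂/∂y = -3*x
∂A₃/∂z = -8*y
∇·A = -3*x - 8*y - 8
At (3, 2, 1): -33.

-33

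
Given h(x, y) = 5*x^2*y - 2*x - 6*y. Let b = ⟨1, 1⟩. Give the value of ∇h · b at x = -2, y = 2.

-28

∂h/∂x = 10*x*y - 2
∂h/∂y = 5*x^2 - 6
∇h at (-2, 2) = (-42, 14)
∇h · b = (-42)(1) + (14)(1) = -28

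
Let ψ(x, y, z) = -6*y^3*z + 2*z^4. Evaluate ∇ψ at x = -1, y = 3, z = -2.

∂ψ/∂x = 0
∂ψ/∂y = -18*y^2*z
∂ψ/∂z = -6*y^3 + 8*z^3
∇ψ = (0, -18*y^2*z, -6*y^3 + 8*z^3)
At (-1, 3, -2): (0, 324, -226).

(0, 324, -226)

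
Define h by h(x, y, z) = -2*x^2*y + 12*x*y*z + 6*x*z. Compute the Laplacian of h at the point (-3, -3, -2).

12

∂²h/∂x² = -4*y
∂²h/∂y² = 0
∂²h/∂z² = 0
∇²h = -4*y
At (-3, -3, -2): 12.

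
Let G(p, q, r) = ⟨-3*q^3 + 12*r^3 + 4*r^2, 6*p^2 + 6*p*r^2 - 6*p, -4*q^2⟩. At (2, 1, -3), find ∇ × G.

(∇×G)₁ = ∂G₃/∂q − ∂G₂/∂r = -12*p*r - 8*q
(∇×G)₂ = ∂G₁/∂r − ∂G₃/∂p = 36*r^2 + 8*r
(∇×G)₃ = ∂G₂/∂p − ∂G₁/∂q = 12*p + 9*q^2 + 6*r^2 - 6
∇×G = (-12*p*r - 8*q, 36*r^2 + 8*r, 12*p + 9*q^2 + 6*r^2 - 6)
At (2, 1, -3): (64, 300, 81).

(64, 300, 81)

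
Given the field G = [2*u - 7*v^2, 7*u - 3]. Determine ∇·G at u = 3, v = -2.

∂G₁/∂u = 2
∂G₂/∂v = 0
∇·G = 2
At (3, -2): 2.

2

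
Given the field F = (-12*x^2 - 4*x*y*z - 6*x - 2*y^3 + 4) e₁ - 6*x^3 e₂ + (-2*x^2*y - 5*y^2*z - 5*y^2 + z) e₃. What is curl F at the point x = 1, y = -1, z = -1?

(-2, 0, -16)

(∇×F)₁ = ∂F₃/∂y − ∂F₂/∂z = -2*x^2 - 10*y*z - 10*y
(∇×F)₂ = ∂F₁/∂z − ∂F₃/∂x = 0
(∇×F)₃ = ∂F₂/∂x − ∂F₁/∂y = -18*x^2 + 4*x*z + 6*y^2
∇×F = (-2*x^2 - 10*y*z - 10*y, 0, -18*x^2 + 4*x*z + 6*y^2)
At (1, -1, -1): (-2, 0, -16).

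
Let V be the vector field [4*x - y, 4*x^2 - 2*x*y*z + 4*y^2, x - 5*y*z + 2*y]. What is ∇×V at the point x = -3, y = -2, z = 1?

(9, -1, -19)

(∇×V)₁ = ∂V₃/∂y − ∂V₂/∂z = 2*x*y - 5*z + 2
(∇×V)₂ = ∂V₁/∂z − ∂V₃/∂x = -1
(∇×V)₃ = ∂V₂/∂x − ∂V₁/∂y = 8*x - 2*y*z + 1
∇×V = (2*x*y - 5*z + 2, -1, 8*x - 2*y*z + 1)
At (-3, -2, 1): (9, -1, -19).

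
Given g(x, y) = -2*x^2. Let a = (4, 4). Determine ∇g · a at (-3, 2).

∂g/∂x = -4*x
∂g/∂y = 0
∇g at (-3, 2) = (12, 0)
∇g · a = (12)(4) + (0)(4) = 48

48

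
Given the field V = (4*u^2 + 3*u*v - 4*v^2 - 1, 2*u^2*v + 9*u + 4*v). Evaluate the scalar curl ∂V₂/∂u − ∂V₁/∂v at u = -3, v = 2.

10

∂V₂/∂u = 4*u*v + 9
∂V₁/∂v = 3*u - 8*v
Scalar curl = 4*u*v - 3*u + 8*v + 9
At (-3, 2): 10.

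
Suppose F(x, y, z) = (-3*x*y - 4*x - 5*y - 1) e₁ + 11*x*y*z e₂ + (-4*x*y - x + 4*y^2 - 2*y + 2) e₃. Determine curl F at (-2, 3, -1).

(∇×F)₁ = ∂F₃/∂y − ∂F₂/∂z = -11*x*y - 4*x + 8*y - 2
(∇×F)₂ = ∂F₁/∂z − ∂F₃/∂x = 4*y + 1
(∇×F)₃ = ∂F₂/∂x − ∂F₁/∂y = 3*x + 11*y*z + 5
∇×F = (-11*x*y - 4*x + 8*y - 2, 4*y + 1, 3*x + 11*y*z + 5)
At (-2, 3, -1): (96, 13, -34).

(96, 13, -34)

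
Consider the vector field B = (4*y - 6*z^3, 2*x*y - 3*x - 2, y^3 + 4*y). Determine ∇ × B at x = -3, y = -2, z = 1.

(16, -18, -11)

(∇×B)₁ = ∂B₃/∂y − ∂B₂/∂z = 3*y^2 + 4
(∇×B)₂ = ∂B₁/∂z − ∂B₃/∂x = -18*z^2
(∇×B)₃ = ∂B₂/∂x − ∂B₁/∂y = 2*y - 7
∇×B = (3*y^2 + 4, -18*z^2, 2*y - 7)
At (-3, -2, 1): (16, -18, -11).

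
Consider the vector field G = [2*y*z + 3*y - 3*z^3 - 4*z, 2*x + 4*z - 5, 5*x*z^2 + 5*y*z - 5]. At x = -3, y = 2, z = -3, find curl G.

(∇×G)₁ = ∂G₃/∂y − ∂G₂/∂z = 5*z - 4
(∇×G)₂ = ∂G₁/∂z − ∂G₃/∂x = 2*y - 14*z^2 - 4
(∇×G)₃ = ∂G₂/∂x − ∂G₁/∂y = -2*z - 1
∇×G = (5*z - 4, 2*y - 14*z^2 - 4, -2*z - 1)
At (-3, 2, -3): (-19, -126, 5).

(-19, -126, 5)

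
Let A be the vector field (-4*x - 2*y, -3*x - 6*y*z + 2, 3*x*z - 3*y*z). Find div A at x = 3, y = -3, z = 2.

2

∂A₁/∂x = -4
∂A₂/∂y = -6*z
∂A₃/∂z = 3*x - 3*y
∇·A = 3*x - 3*y - 6*z - 4
At (3, -3, 2): 2.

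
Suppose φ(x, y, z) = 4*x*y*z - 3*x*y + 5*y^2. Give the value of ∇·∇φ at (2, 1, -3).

10

∂²φ/∂x² = 0
∂²φ/∂y² = 10
∂²φ/∂z² = 0
∇²φ = 10
At (2, 1, -3): 10.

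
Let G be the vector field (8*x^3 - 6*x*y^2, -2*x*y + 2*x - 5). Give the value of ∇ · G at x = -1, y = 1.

∂G₁/∂x = 24*x^2 - 6*y^2
∂G₂/∂y = -2*x
∇·G = 24*x^2 - 2*x - 6*y^2
At (-1, 1): 20.

20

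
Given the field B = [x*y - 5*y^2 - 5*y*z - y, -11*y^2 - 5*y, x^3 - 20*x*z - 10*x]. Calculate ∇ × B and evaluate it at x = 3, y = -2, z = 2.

(∇×B)₁ = ∂B₃/∂y − ∂B₂/∂z = 0
(∇×B)₂ = ∂B₁/∂z − ∂B₃/∂x = -3*x^2 - 5*y + 20*z + 10
(∇×B)₃ = ∂B₂/∂x − ∂B₁/∂y = -x + 10*y + 5*z + 1
∇×B = (0, -3*x^2 - 5*y + 20*z + 10, -x + 10*y + 5*z + 1)
At (3, -2, 2): (0, 33, -12).

(0, 33, -12)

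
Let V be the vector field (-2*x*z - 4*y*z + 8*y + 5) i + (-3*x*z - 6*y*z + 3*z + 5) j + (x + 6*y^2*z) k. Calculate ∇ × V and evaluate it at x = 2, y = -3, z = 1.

(-51, 7, -7)

(∇×V)₁ = ∂V₃/∂y − ∂V₂/∂z = 3*x + 12*y*z + 6*y - 3
(∇×V)₂ = ∂V₁/∂z − ∂V₃/∂x = -2*x - 4*y - 1
(∇×V)₃ = ∂V₂/∂x − ∂V₁/∂y = z - 8
∇×V = (3*x + 12*y*z + 6*y - 3, -2*x - 4*y - 1, z - 8)
At (2, -3, 1): (-51, 7, -7).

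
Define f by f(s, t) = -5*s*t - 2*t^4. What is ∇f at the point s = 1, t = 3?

(-15, -221)

∂f/∂s = -5*t
∂f/∂t = -5*s - 8*t^3
∇f = (-5*t, -5*s - 8*t^3)
At (1, 3): (-15, -221).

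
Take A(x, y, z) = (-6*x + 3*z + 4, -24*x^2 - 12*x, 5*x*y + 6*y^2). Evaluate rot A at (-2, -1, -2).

(∇×A)₁ = ∂A₃/∂y − ∂A₂/∂z = 5*x + 12*y
(∇×A)₂ = ∂A₁/∂z − ∂A₃/∂x = -5*y + 3
(∇×A)₃ = ∂A₂/∂x − ∂A₁/∂y = -48*x - 12
∇×A = (5*x + 12*y, -5*y + 3, -48*x - 12)
At (-2, -1, -2): (-22, 8, 84).

(-22, 8, 84)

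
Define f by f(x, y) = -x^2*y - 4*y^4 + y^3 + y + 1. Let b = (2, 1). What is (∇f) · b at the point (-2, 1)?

-8

∂f/∂x = -2*x*y
∂f/∂y = -x^2 - 16*y^3 + 3*y^2 + 1
∇f at (-2, 1) = (4, -16)
∇f · b = (4)(2) + (-16)(1) = -8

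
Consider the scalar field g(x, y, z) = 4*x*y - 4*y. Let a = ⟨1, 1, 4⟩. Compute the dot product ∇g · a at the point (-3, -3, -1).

-28

∂g/∂x = 4*y
∂g/∂y = 4*x - 4
∂g/∂z = 0
∇g at (-3, -3, -1) = (-12, -16, 0)
∇g · a = (-12)(1) + (-16)(1) + (0)(4) = -28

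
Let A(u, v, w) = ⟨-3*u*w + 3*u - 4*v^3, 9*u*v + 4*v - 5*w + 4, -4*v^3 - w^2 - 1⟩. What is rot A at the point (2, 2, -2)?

(-43, -6, 66)

(∇×A)₁ = ∂A₃/∂v − ∂A₂/∂w = -12*v^2 + 5
(∇×A)₂ = ∂A₁/∂w − ∂A₃/∂u = -3*u
(∇×A)₃ = ∂A₂/∂u − ∂A₁/∂v = 12*v^2 + 9*v
∇×A = (-12*v^2 + 5, -3*u, 12*v^2 + 9*v)
At (2, 2, -2): (-43, -6, 66).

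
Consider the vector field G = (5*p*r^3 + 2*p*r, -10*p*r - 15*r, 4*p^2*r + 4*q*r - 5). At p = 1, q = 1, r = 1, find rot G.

(∇×G)₁ = ∂G₃/∂q − ∂G₂/∂r = 10*p + 4*r + 15
(∇×G)₂ = ∂G₁/∂r − ∂G₃/∂p = 15*p*r^2 - 8*p*r + 2*p
(∇×G)₃ = ∂G₂/∂p − ∂G₁/∂q = -10*r
∇×G = (10*p + 4*r + 15, 15*p*r^2 - 8*p*r + 2*p, -10*r)
At (1, 1, 1): (29, 9, -10).

(29, 9, -10)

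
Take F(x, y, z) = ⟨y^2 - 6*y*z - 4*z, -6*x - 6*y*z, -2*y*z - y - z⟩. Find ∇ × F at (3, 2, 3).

(∇×F)₁ = ∂F₃/∂y − ∂F₂/∂z = 6*y - 2*z - 1
(∇×F)₂ = ∂F₁/∂z − ∂F₃/∂x = -6*y - 4
(∇×F)₃ = ∂F₂/∂x − ∂F₁/∂y = -2*y + 6*z - 6
∇×F = (6*y - 2*z - 1, -6*y - 4, -2*y + 6*z - 6)
At (3, 2, 3): (5, -16, 8).

(5, -16, 8)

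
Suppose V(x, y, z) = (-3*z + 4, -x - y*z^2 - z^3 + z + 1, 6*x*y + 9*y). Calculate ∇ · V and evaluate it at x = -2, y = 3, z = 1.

∂V₁/∂x = 0
∂V₂/∂y = -z^2
∂V₃/∂z = 0
∇·V = -z^2
At (-2, 3, 1): -1.

-1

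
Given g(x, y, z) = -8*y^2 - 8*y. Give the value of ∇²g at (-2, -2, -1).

∂²g/∂x² = 0
∂²g/∂y² = -16
∂²g/∂z² = 0
∇²g = -16
At (-2, -2, -1): -16.

-16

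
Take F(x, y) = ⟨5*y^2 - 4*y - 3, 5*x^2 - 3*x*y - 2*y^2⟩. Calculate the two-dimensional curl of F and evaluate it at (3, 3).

∂F₂/∂x = 10*x - 3*y
∂F₁/∂y = 10*y - 4
Scalar curl = 10*x - 13*y + 4
At (3, 3): -5.

-5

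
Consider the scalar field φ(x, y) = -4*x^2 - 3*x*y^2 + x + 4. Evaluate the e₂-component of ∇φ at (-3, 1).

18

(∇φ)_2 = ∂φ/∂y = -6*x*y
At (-3, 1): 18.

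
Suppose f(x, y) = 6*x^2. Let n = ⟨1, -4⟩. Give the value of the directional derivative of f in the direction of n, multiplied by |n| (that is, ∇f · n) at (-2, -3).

-24

∂f/∂x = 12*x
∂f/∂y = 0
∇f at (-2, -3) = (-24, 0)
∇f · n = (-24)(1) + (0)(-4) = -24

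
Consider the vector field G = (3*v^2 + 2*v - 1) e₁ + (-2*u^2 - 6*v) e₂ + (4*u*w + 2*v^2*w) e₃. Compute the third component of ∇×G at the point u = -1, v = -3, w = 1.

20

(∇×G)_3 = ∂G₂/∂u − ∂G₁/∂v
= -4*u − (6*v + 2)
= -4*u - 6*v - 2
At (-1, -3, 1): 20.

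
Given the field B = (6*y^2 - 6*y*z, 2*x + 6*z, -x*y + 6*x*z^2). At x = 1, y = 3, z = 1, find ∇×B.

(∇×B)₁ = ∂B₃/∂y − ∂B₂/∂z = -x - 6
(∇×B)₂ = ∂B₁/∂z − ∂B₃/∂x = -5*y - 6*z^2
(∇×B)₃ = ∂B₂/∂x − ∂B₁/∂y = -12*y + 6*z + 2
∇×B = (-x - 6, -5*y - 6*z^2, -12*y + 6*z + 2)
At (1, 3, 1): (-7, -21, -28).

(-7, -21, -28)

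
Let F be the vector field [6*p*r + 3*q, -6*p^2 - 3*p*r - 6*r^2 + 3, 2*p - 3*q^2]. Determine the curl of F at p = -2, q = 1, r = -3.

(∇×F)₁ = ∂F₃/∂q − ∂F₂/∂r = 3*p - 6*q + 12*r
(∇×F)₂ = ∂F₁/∂r − ∂F₃/∂p = 6*p - 2
(∇×F)₃ = ∂F₂/∂p − ∂F₁/∂q = -12*p - 3*r - 3
∇×F = (3*p - 6*q + 12*r, 6*p - 2, -12*p - 3*r - 3)
At (-2, 1, -3): (-48, -14, 30).

(-48, -14, 30)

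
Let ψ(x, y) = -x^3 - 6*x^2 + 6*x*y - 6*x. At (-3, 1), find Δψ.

6

∂²ψ/∂x² = -6*(x + 2)
∂²ψ/∂y² = 0
∇²ψ = -6*x - 12
At (-3, 1): 6.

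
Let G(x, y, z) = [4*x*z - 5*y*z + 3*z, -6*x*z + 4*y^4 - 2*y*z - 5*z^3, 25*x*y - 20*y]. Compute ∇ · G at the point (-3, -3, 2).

∂G₁/∂x = 4*z
∂G₂/∂y = 16*y^3 - 2*z
∂G₃/∂z = 0
∇·G = 16*y^3 + 2*z
At (-3, -3, 2): -428.

-428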